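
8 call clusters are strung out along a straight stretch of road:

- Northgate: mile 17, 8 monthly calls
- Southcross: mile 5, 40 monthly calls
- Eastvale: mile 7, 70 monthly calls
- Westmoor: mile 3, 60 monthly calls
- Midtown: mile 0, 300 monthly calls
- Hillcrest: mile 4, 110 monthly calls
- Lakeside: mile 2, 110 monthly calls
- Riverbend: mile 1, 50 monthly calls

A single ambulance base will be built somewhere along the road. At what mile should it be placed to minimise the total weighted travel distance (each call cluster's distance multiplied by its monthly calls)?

For a sum of weighted absolute distances on a line, the optimum is the weighted median (not the mean). Total weight W = 748; half-weight = 374.
Sort by position and accumulate weight:
  mile 0 (Midtown, w=300) → cum 300
  mile 1 (Riverbend, w=50) → cum 350
  mile 2 (Lakeside, w=110) → cum 460  ≥ 374 → median here
  mile 3 (Westmoor, w=60) → cum 520
  mile 4 (Hillcrest, w=110) → cum 630
  mile 5 (Southcross, w=40) → cum 670
  mile 7 (Eastvale, w=70) → cum 740
  mile 17 (Northgate, w=8) → cum 748
Optimal location: mile 2.

x = 2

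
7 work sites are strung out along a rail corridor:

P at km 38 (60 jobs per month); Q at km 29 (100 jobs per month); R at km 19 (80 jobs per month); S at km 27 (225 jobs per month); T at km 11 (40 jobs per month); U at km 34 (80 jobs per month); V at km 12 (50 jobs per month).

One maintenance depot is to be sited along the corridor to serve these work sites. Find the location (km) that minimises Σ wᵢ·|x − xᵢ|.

x = 27

For a sum of weighted absolute distances on a line, the optimum is the weighted median (not the mean). Total weight W = 635; half-weight = 317.5.
Sort by position and accumulate weight:
  km 11 (T, w=40) → cum 40
  km 12 (V, w=50) → cum 90
  km 19 (R, w=80) → cum 170
  km 27 (S, w=225) → cum 395  ≥ 317.5 → median here
  km 29 (Q, w=100) → cum 495
  km 34 (U, w=80) → cum 575
  km 38 (P, w=60) → cum 635
Optimal location: km 27.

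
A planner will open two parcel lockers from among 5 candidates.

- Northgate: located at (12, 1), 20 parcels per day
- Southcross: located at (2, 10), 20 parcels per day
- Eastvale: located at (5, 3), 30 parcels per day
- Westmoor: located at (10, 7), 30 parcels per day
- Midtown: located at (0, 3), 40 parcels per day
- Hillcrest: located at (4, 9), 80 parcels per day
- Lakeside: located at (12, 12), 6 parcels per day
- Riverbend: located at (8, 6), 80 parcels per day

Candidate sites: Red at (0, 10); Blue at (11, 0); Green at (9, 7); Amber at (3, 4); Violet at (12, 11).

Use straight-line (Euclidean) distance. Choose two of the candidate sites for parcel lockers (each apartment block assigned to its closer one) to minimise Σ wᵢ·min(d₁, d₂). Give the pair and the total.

Evaluate every pair (each demand assigned to the nearer of the two):
  {Green, Amber}: total = 1035.4
  {Red, Green}: total = 1131.8
  {Blue, Green}: total = 1353.2
  {Green, Violet}: total = 1430.1
  {Blue, Amber}: total = 1466.6
  {Amber, Violet}: total = 1483.9
  {Red, Amber}: total = 1484.7
  {Red, Blue}: total = 1700.4
  {Red, Violet}: total = 1760.3
  {Blue, Violet}: total = 2198.7
Best pair: {Green, Amber} with total 1035.4.

{Green, Amber}, total 1035.4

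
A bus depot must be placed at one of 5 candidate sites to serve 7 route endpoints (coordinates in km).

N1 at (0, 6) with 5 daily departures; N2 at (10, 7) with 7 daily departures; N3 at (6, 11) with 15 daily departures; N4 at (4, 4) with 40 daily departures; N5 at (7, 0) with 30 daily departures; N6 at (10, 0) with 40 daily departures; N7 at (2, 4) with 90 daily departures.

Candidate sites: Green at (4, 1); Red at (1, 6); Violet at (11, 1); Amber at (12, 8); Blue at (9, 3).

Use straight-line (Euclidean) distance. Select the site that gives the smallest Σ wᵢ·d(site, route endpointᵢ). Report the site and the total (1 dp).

Total weighted distance at each candidate:
  Green (4, 1): total = 1027.1
  Red (1, 6): total = 1207.1
  Violet (11, 1): total = 1609.4
  Amber (12, 8): total = 2117.1
  Blue (9, 3): total = 1279.5
Minimum is at Green with total 1027.1 km.

Green, total 1027.1 km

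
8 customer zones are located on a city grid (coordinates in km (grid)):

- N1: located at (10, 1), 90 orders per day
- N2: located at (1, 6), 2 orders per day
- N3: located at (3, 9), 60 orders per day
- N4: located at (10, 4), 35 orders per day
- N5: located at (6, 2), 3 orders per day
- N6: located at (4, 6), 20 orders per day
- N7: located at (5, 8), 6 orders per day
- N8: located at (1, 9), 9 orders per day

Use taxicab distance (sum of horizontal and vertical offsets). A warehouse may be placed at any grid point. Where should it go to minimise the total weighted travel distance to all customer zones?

Manhattan distance separates: Σwᵢ(|x−xᵢ|+|y−yᵢ|) = Σwᵢ|x−xᵢ| + Σwᵢ|y−yᵢ|, so x and y are optimised independently as 1-D weighted medians.
Total weight W = 225; half = 112.5.
x-coordinate, sorted with cumulative weight:
  x=1 (N2, w=2) cum 2
  x=1 (N8, w=9) cum 11
  x=3 (N3, w=60) cum 71
  x=4 (N6, w=20) cum 91
  x=5 (N7, w=6) cum 97
  x=6 (N5, w=3) cum 100
  x=10 (N1, w=90) cum 190  ← median
  x=10 (N4, w=35) cum 225
⇒ x* = 10
y-coordinate, sorted with cumulative weight:
  y=1 (N1, w=90) cum 90
  y=2 (N5, w=3) cum 93
  y=4 (N4, w=35) cum 128  ← median
  y=6 (N2, w=2) cum 130
  y=6 (N6, w=20) cum 150
  y=8 (N7, w=6) cum 156
  y=9 (N3, w=60) cum 216
  y=9 (N8, w=9) cum 225
⇒ y* = 4

(10, 4)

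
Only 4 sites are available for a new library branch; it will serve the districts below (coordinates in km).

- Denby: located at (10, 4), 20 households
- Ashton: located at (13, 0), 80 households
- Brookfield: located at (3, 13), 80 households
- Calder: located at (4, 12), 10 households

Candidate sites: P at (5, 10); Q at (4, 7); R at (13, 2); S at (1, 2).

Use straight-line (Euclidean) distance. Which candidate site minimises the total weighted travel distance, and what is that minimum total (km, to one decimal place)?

P, total 1491.5 km

Total weighted distance at each candidate:
  P (5, 10): total = 1491.5
  Q (4, 7): total = 1582.9
  R (13, 2): total = 1555.9
  S (1, 2): total = 2156.5
Minimum is at P with total 1491.5 km.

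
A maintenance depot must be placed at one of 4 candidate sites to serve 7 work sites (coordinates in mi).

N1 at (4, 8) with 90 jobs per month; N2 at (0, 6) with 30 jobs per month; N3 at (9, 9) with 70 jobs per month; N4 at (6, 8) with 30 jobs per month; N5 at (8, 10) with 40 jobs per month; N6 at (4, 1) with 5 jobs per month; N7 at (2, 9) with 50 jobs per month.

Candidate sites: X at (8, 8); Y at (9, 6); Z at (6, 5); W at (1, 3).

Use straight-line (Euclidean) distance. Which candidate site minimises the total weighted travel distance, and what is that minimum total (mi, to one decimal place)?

X, total 1190.8 mi

Total weighted distance at each candidate:
  X (8, 8): total = 1190.8
  Y (9, 6): total = 1653.9
  Z (6, 5): total = 1467.6
  W (1, 3): total = 2249.9
Minimum is at X with total 1190.8 mi.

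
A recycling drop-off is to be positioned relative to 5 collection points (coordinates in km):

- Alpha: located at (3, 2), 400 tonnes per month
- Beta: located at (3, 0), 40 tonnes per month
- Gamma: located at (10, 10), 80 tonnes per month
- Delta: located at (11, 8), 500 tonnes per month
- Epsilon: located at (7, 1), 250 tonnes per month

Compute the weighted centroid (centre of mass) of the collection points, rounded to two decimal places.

(7.38, 4.61)

The minimiser of Σwᵢ‖p−pᵢ‖² is the weighted centroid p* = (Σwᵢpᵢ)/(Σwᵢ).
Σwᵢ = 1270.
Σwᵢxᵢ = 400·3 + 40·3 + 80·10 + 500·11 + 250·7 = 9370.
Σwᵢyᵢ = 400·2 + 40·0 + 80·10 + 500·8 + 250·1 = 5850.
x* = 9370/1270 = 7.38, y* = 5850/1270 = 4.61.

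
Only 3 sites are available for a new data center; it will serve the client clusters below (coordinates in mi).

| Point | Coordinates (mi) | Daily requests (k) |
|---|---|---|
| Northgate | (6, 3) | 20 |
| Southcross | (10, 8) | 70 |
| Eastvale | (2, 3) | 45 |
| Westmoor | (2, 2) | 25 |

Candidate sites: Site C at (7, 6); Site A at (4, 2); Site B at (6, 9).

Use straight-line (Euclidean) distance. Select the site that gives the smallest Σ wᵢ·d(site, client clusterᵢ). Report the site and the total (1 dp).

Site C, total 738.1 mi

Total weighted distance at each candidate:
  Site C (7, 6): total = 738.1
  Site A (4, 2): total = 789.3
  Site B (6, 9): total = 934.7
Minimum is at Site C with total 738.1 mi.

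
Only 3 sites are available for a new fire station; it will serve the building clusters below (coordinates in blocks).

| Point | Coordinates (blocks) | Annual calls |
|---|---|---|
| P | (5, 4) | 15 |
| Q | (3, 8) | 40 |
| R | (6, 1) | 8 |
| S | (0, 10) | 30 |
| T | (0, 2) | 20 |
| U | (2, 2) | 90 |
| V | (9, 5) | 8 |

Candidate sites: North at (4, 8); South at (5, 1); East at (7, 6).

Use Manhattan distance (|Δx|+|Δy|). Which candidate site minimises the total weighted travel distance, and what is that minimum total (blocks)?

Total weighted distance at each candidate:
  North (4, 8): total = 1351
  South (5, 1): total = 1377
  East (7, 6): total = 1732
Minimum is at North with total 1351 blocks.

North, total 1351 blocks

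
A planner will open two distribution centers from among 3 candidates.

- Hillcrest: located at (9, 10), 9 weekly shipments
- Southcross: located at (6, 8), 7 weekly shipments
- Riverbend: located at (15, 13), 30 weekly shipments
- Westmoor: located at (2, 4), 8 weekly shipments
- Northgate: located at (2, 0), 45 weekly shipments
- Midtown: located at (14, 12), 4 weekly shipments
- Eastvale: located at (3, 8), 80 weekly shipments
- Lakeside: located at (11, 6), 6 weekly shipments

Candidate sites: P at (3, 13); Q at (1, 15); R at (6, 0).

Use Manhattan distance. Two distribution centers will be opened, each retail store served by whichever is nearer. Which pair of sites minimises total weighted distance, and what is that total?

Evaluate every pair (each demand assigned to the nearer of the two):
  {P, R}: total = 1255
  {P, Q}: total = 1745
  {Q, R}: total = 1747
Best pair: {P, R} with total 1255.

{P, R}, total 1255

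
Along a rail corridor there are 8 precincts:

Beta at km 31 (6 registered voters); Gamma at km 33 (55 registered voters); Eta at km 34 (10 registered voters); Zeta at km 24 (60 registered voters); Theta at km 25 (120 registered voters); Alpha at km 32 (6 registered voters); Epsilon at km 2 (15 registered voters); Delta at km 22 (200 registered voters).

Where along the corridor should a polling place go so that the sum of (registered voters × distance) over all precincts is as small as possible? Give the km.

For a sum of weighted absolute distances on a line, the optimum is the weighted median (not the mean). Total weight W = 472; half-weight = 236.
Sort by position and accumulate weight:
  km 2 (Epsilon, w=15) → cum 15
  km 22 (Delta, w=200) → cum 215
  km 24 (Zeta, w=60) → cum 275  ≥ 236 → median here
  km 25 (Theta, w=120) → cum 395
  km 31 (Beta, w=6) → cum 401
  km 32 (Alpha, w=6) → cum 407
  km 33 (Gamma, w=55) → cum 462
  km 34 (Eta, w=10) → cum 472
Optimal location: km 24.

x = 24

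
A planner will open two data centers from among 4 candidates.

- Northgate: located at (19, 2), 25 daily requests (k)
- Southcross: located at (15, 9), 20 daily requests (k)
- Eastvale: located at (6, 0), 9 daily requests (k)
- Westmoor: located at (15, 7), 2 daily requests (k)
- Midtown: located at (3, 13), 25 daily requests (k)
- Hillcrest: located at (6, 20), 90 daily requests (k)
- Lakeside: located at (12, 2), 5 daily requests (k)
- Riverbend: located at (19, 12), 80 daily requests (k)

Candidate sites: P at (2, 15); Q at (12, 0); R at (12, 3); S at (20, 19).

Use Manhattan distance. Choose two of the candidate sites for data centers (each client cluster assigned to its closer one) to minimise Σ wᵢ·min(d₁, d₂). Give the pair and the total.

{P, S}, total 2595

Evaluate every pair (each demand assigned to the nearer of the two):
  {P, S}: total = 2595
  {P, R}: total = 2645
  {R, S}: total = 2945
  {P, Q}: total = 2954
  {Q, S}: total = 3089
  {Q, R}: total = 4278
Best pair: {P, S} with total 2595.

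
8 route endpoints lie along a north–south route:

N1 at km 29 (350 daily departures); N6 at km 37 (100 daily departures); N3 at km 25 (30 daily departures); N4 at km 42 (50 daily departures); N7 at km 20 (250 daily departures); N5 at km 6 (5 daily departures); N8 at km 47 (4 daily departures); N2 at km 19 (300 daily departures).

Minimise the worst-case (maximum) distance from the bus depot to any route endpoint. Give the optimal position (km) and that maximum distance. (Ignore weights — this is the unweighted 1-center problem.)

location 26.5, max distance 20.5

The 1-center on a line is the midpoint of the two extreme points: leftmost at 6, rightmost at 47.
Optimal location = (6 + 47)/2 = 26.5; maximum distance = (47 − 6)/2 = 20.5.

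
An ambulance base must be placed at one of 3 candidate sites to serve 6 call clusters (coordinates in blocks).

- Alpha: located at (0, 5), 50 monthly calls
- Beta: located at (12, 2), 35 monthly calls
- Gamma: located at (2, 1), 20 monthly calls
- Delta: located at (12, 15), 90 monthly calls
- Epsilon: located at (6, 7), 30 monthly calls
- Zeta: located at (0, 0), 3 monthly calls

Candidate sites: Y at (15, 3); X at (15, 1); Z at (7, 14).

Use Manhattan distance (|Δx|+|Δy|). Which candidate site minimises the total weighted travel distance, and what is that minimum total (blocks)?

Z, total 2598 blocks

Total weighted distance at each candidate:
  Y (15, 3): total = 3084
  X (15, 1): total = 3378
  Z (7, 14): total = 2598
Minimum is at Z with total 2598 blocks.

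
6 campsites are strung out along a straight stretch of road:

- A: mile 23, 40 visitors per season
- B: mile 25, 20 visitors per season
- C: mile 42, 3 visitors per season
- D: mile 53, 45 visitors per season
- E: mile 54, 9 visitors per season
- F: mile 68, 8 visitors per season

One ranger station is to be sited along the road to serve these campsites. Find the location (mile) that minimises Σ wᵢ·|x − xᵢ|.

x = 42

For a sum of weighted absolute distances on a line, the optimum is the weighted median (not the mean). Total weight W = 125; half-weight = 62.5.
Sort by position and accumulate weight:
  mile 23 (A, w=40) → cum 40
  mile 25 (B, w=20) → cum 60
  mile 42 (C, w=3) → cum 63  ≥ 62.5 → median here
  mile 53 (D, w=45) → cum 108
  mile 54 (E, w=9) → cum 117
  mile 68 (F, w=8) → cum 125
Optimal location: mile 42.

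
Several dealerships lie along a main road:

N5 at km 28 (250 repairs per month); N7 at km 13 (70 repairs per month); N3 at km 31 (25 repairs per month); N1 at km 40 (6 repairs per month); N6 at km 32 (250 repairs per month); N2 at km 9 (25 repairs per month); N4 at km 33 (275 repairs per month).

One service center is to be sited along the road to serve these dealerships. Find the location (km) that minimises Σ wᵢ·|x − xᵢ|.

x = 32

For a sum of weighted absolute distances on a line, the optimum is the weighted median (not the mean). Total weight W = 901; half-weight = 450.5.
Sort by position and accumulate weight:
  km 9 (N2, w=25) → cum 25
  km 13 (N7, w=70) → cum 95
  km 28 (N5, w=250) → cum 345
  km 31 (N3, w=25) → cum 370
  km 32 (N6, w=250) → cum 620  ≥ 450.5 → median here
  km 33 (N4, w=275) → cum 895
  km 40 (N1, w=6) → cum 901
Optimal location: km 32.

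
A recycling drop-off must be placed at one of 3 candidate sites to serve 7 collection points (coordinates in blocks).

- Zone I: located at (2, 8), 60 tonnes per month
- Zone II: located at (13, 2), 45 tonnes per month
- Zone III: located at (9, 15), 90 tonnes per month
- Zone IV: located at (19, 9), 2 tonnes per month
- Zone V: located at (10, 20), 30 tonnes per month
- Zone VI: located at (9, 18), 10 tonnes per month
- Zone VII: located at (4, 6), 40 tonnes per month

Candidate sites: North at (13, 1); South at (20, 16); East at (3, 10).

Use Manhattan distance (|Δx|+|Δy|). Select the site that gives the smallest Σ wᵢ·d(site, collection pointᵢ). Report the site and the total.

East, total 2864 blocks

Total weighted distance at each candidate:
  North (13, 1): total = 4203
  South (20, 16): total = 5191
  East (3, 10): total = 2864
Minimum is at East with total 2864 blocks.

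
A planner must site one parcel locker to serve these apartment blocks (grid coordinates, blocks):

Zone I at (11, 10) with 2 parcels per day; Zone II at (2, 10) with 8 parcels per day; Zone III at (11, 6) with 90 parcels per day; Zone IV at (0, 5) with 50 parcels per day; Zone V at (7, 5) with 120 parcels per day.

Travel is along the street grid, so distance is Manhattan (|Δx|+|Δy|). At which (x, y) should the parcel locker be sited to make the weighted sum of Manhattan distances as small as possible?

Manhattan distance separates: Σwᵢ(|x−xᵢ|+|y−yᵢ|) = Σwᵢ|x−xᵢ| + Σwᵢ|y−yᵢ|, so x and y are optimised independently as 1-D weighted medians.
Total weight W = 270; half = 135.
x-coordinate, sorted with cumulative weight:
  x=0 (Zone IV, w=50) cum 50
  x=2 (Zone II, w=8) cum 58
  x=7 (Zone V, w=120) cum 178  ← median
  x=11 (Zone I, w=2) cum 180
  x=11 (Zone III, w=90) cum 270
⇒ x* = 7
y-coordinate, sorted with cumulative weight:
  y=5 (Zone IV, w=50) cum 50
  y=5 (Zone V, w=120) cum 170  ← median
  y=6 (Zone III, w=90) cum 260
  y=10 (Zone I, w=2) cum 262
  y=10 (Zone II, w=8) cum 270
⇒ y* = 5

(7, 5)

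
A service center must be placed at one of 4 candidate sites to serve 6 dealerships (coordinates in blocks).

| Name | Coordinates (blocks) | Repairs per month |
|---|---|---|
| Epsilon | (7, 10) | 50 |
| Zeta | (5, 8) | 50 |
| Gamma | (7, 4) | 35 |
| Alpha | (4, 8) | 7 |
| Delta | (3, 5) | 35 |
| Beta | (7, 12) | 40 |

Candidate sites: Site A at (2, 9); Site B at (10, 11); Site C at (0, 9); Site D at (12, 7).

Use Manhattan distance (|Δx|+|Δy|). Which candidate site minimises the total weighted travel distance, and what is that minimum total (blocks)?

Site A, total 1366 blocks

Total weighted distance at each candidate:
  Site A (2, 9): total = 1366
  Site B (10, 11): total = 1628
  Site C (0, 9): total = 1800
  Site D (12, 7): total = 1928
Minimum is at Site A with total 1366 blocks.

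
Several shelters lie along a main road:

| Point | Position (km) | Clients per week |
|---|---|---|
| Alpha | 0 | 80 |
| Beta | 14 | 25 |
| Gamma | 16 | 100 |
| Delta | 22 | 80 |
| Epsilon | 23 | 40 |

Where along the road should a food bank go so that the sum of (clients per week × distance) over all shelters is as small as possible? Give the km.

For a sum of weighted absolute distances on a line, the optimum is the weighted median (not the mean). Total weight W = 325; half-weight = 162.5.
Sort by position and accumulate weight:
  km 0 (Alpha, w=80) → cum 80
  km 14 (Beta, w=25) → cum 105
  km 16 (Gamma, w=100) → cum 205  ≥ 162.5 → median here
  km 22 (Delta, w=80) → cum 285
  km 23 (Epsilon, w=40) → cum 325
Optimal location: km 16.

x = 16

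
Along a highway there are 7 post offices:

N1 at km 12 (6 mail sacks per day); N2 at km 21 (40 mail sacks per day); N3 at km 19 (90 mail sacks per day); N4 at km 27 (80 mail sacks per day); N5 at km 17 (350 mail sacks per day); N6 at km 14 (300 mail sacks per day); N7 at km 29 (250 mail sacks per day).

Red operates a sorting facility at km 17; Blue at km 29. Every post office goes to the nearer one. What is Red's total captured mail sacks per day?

786

The indifferent point is the midpoint (17+29)/2 = 23; post offices left of it (closer to Red at 17) go to Red, those right go to Blue.
  N1 at 12 (w=6) → Red
  N6 at 14 (w=300) → Red
  N5 at 17 (w=350) → Red
  N3 at 19 (w=90) → Red
  N2 at 21 (w=40) → Red
  N4 at 27 (w=80) → Blue
  N7 at 29 (w=250) → Blue
Red captures 786; Blue captures 330.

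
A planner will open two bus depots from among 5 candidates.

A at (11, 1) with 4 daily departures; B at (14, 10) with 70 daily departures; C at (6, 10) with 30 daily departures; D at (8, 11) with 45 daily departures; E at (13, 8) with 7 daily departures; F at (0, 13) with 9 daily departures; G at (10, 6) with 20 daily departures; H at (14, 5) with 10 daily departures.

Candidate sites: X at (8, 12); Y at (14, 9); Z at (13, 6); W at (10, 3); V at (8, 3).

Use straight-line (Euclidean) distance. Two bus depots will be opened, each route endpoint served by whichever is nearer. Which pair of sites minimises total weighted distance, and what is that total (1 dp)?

Evaluate every pair (each demand assigned to the nearer of the two):
  {X, Y}: total = 456.5
  {X, Z}: total = 600.7
  {X, W}: total = 799.6
  {Y, V}: total = 824.7
  {Y, Z}: total = 833.1
  {X, V}: total = 839.7
  {Y, W}: total = 842.6
  {Z, V}: total = 1043.0
  {Z, W}: total = 1073.0
  {W, V}: total = 1412.5
Best pair: {X, Y} with total 456.5.

{X, Y}, total 456.5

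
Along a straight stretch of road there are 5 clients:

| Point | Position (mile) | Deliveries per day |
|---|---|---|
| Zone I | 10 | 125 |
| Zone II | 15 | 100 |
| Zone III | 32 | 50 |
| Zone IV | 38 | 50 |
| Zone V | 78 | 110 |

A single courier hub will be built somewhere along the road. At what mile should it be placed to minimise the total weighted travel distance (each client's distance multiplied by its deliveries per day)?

x = 15

For a sum of weighted absolute distances on a line, the optimum is the weighted median (not the mean). Total weight W = 435; half-weight = 217.5.
Sort by position and accumulate weight:
  mile 10 (Zone I, w=125) → cum 125
  mile 15 (Zone II, w=100) → cum 225  ≥ 217.5 → median here
  mile 32 (Zone III, w=50) → cum 275
  mile 38 (Zone IV, w=50) → cum 325
  mile 78 (Zone V, w=110) → cum 435
Optimal location: mile 15.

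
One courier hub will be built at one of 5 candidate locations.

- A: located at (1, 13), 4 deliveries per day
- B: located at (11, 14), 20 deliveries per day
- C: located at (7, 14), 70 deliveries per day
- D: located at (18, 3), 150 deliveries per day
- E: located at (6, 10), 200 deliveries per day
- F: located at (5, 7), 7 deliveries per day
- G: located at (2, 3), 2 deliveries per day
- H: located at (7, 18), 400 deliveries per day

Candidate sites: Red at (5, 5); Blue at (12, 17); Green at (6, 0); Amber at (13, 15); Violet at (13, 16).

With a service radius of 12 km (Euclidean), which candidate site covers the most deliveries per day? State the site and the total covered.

Amber, covering 697

Coverage radius r = 12 km; a point is covered iff (Δx)²+(Δy)² ≤ 12² = 144.
  Red (5, 5): covers {A, B, C, E, F, G} → 303
  Blue (12, 17): covers {A, B, C, E, H} → 694
  Green (6, 0): covers {E, F, G} → 209
  Amber (13, 15): covers {B, C, E, F, H} → 697
  Violet (13, 16): covers {B, C, E, H} → 690
Maximum coverage at Amber: 697 deliveries per day.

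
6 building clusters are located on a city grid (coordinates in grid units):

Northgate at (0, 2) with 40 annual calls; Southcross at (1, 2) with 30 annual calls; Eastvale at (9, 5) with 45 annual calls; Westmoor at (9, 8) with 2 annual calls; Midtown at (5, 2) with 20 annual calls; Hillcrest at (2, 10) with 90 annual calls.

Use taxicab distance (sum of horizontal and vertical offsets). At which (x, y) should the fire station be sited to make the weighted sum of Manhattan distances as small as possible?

(2, 5)

Manhattan distance separates: Σwᵢ(|x−xᵢ|+|y−yᵢ|) = Σwᵢ|x−xᵢ| + Σwᵢ|y−yᵢ|, so x and y are optimised independently as 1-D weighted medians.
Total weight W = 227; half = 113.5.
x-coordinate, sorted with cumulative weight:
  x=0 (Northgate, w=40) cum 40
  x=1 (Southcross, w=30) cum 70
  x=2 (Hillcrest, w=90) cum 160  ← median
  x=5 (Midtown, w=20) cum 180
  x=9 (Eastvale, w=45) cum 225
  x=9 (Westmoor, w=2) cum 227
⇒ x* = 2
y-coordinate, sorted with cumulative weight:
  y=2 (Northgate, w=40) cum 40
  y=2 (Southcross, w=30) cum 70
  y=2 (Midtown, w=20) cum 90
  y=5 (Eastvale, w=45) cum 135  ← median
  y=8 (Westmoor, w=2) cum 137
  y=10 (Hillcrest, w=90) cum 227
⇒ y* = 5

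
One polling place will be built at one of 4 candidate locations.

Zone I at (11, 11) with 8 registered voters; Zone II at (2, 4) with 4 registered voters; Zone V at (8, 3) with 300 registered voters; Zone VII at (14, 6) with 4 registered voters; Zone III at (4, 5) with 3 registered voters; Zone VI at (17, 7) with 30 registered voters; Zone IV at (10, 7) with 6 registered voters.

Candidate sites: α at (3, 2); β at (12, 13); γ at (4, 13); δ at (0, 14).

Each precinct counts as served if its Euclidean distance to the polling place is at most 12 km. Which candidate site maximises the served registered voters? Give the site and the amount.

Coverage radius r = 12 km; a point is covered iff (Δx)²+(Δy)² ≤ 12² = 144.
  α (3, 2): covers {Zone II, Zone V, Zone VII, Zone III, Zone IV} → 317
  β (12, 13): covers {Zone I, Zone V, Zone VII, Zone III, Zone VI, Zone IV} → 351
  γ (4, 13): covers {Zone I, Zone II, Zone V, Zone III, Zone IV} → 321
  δ (0, 14): covers {Zone I, Zone II, Zone III} → 15
Maximum coverage at β: 351 registered voters.

β, covering 351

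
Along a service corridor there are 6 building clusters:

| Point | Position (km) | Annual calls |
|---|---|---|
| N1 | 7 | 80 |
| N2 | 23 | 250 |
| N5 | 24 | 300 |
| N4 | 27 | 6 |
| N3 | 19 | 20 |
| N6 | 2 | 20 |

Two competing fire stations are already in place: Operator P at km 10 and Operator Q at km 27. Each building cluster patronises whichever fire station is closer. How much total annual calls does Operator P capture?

The indifferent point is the midpoint (10+27)/2 = 18.5; building clusters left of it (closer to Operator P at 10) go to Operator P, those right go to Operator Q.
  N6 at 2 (w=20) → Operator P
  N1 at 7 (w=80) → Operator P
  N3 at 19 (w=20) → Operator Q
  N2 at 23 (w=250) → Operator Q
  N5 at 24 (w=300) → Operator Q
  N4 at 27 (w=6) → Operator Q
Operator P captures 100; Operator Q captures 576.

100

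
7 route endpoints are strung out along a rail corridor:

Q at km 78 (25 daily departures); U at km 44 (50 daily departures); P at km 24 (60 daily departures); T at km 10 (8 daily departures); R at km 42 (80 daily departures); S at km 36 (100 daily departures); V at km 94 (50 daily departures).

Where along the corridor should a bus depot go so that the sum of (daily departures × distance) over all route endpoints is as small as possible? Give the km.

For a sum of weighted absolute distances on a line, the optimum is the weighted median (not the mean). Total weight W = 373; half-weight = 186.5.
Sort by position and accumulate weight:
  km 10 (T, w=8) → cum 8
  km 24 (P, w=60) → cum 68
  km 36 (S, w=100) → cum 168
  km 42 (R, w=80) → cum 248  ≥ 186.5 → median here
  km 44 (U, w=50) → cum 298
  km 78 (Q, w=25) → cum 323
  km 94 (V, w=50) → cum 373
Optimal location: km 42.

x = 42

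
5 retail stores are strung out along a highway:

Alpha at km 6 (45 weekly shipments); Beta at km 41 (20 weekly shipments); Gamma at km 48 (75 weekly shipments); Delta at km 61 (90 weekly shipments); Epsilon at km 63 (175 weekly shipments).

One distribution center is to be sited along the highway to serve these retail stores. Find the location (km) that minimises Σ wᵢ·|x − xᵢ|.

For a sum of weighted absolute distances on a line, the optimum is the weighted median (not the mean). Total weight W = 405; half-weight = 202.5.
Sort by position and accumulate weight:
  km 6 (Alpha, w=45) → cum 45
  km 41 (Beta, w=20) → cum 65
  km 48 (Gamma, w=75) → cum 140
  km 61 (Delta, w=90) → cum 230  ≥ 202.5 → median here
  km 63 (Epsilon, w=175) → cum 405
Optimal location: km 61.

x = 61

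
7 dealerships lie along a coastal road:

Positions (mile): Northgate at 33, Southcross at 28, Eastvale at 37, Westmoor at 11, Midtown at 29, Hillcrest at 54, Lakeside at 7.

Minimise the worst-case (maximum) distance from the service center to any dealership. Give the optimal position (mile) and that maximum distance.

The 1-center on a line is the midpoint of the two extreme points: leftmost at 7, rightmost at 54.
Optimal location = (7 + 54)/2 = 30.5; maximum distance = (54 − 7)/2 = 23.5.

location 30.5, max distance 23.5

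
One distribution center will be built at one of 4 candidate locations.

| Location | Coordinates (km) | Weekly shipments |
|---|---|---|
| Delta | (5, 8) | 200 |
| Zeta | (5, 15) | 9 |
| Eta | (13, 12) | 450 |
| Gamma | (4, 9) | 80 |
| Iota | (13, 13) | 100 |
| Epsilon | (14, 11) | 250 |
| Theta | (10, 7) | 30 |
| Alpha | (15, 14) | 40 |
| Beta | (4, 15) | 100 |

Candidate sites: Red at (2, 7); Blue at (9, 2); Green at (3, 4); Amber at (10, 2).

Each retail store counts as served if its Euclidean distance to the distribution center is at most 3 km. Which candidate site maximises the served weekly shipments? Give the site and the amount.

Coverage radius r = 3 km; a point is covered iff (Δx)²+(Δy)² ≤ 3² = 9.
  Red (2, 7): covers {Gamma} → 80
  Blue (9, 2): covers {none} → 0
  Green (3, 4): covers {none} → 0
  Amber (10, 2): covers {none} → 0
Maximum coverage at Red: 80 weekly shipments.

Red, covering 80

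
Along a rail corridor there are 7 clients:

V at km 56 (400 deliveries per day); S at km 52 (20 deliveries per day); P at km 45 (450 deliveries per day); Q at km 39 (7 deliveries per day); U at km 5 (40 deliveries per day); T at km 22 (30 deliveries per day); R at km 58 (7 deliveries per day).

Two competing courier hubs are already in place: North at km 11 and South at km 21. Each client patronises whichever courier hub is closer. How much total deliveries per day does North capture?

The indifferent point is the midpoint (11+21)/2 = 16; clients left of it (closer to North at 11) go to North, those right go to South.
  U at 5 (w=40) → North
  T at 22 (w=30) → South
  Q at 39 (w=7) → South
  P at 45 (w=450) → South
  S at 52 (w=20) → South
  V at 56 (w=400) → South
  R at 58 (w=7) → South
North captures 40; South captures 914.

40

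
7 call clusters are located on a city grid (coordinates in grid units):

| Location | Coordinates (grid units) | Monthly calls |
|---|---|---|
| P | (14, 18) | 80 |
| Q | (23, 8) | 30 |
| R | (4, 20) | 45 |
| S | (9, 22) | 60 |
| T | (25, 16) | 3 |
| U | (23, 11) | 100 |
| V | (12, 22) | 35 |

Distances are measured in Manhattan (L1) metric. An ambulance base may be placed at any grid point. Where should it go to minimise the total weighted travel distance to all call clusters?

Manhattan distance separates: Σwᵢ(|x−xᵢ|+|y−yᵢ|) = Σwᵢ|x−xᵢ| + Σwᵢ|y−yᵢ|, so x and y are optimised independently as 1-D weighted medians.
Total weight W = 353; half = 176.5.
x-coordinate, sorted with cumulative weight:
  x=4 (R, w=45) cum 45
  x=9 (S, w=60) cum 105
  x=12 (V, w=35) cum 140
  x=14 (P, w=80) cum 220  ← median
  x=23 (Q, w=30) cum 250
  x=23 (U, w=100) cum 350
  x=25 (T, w=3) cum 353
⇒ x* = 14
y-coordinate, sorted with cumulative weight:
  y=8 (Q, w=30) cum 30
  y=11 (U, w=100) cum 130
  y=16 (T, w=3) cum 133
  y=18 (P, w=80) cum 213  ← median
  y=20 (R, w=45) cum 258
  y=22 (S, w=60) cum 318
  y=22 (V, w=35) cum 353
⇒ y* = 18

(14, 18)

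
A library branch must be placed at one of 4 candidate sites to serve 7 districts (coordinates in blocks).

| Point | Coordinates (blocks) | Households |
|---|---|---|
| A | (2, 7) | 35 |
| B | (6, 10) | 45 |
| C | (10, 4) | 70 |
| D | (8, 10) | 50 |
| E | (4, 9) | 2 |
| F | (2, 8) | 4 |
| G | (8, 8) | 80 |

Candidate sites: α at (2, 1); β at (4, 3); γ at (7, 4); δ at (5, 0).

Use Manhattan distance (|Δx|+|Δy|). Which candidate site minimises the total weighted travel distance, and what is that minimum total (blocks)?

Total weighted distance at each candidate:
  α (2, 1): total = 3403
  β (4, 3): total = 2415
  γ (7, 4): total = 1607
  δ (5, 0): total = 3069
Minimum is at γ with total 1607 blocks.

γ, total 1607 blocks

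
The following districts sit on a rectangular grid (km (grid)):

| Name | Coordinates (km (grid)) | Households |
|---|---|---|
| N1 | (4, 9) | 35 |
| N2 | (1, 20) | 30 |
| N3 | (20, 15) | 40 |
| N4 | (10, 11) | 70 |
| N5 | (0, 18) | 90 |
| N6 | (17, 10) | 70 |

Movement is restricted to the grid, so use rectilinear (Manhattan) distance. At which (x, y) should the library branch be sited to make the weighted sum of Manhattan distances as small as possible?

Manhattan distance separates: Σwᵢ(|x−xᵢ|+|y−yᵢ|) = Σwᵢ|x−xᵢ| + Σwᵢ|y−yᵢ|, so x and y are optimised independently as 1-D weighted medians.
Total weight W = 335; half = 167.5.
x-coordinate, sorted with cumulative weight:
  x=0 (N5, w=90) cum 90
  x=1 (N2, w=30) cum 120
  x=4 (N1, w=35) cum 155
  x=10 (N4, w=70) cum 225  ← median
  x=17 (N6, w=70) cum 295
  x=20 (N3, w=40) cum 335
⇒ x* = 10
y-coordinate, sorted with cumulative weight:
  y=9 (N1, w=35) cum 35
  y=10 (N6, w=70) cum 105
  y=11 (N4, w=70) cum 175  ← median
  y=15 (N3, w=40) cum 215
  y=18 (N5, w=90) cum 305
  y=20 (N2, w=30) cum 335
⇒ y* = 11

(10, 11)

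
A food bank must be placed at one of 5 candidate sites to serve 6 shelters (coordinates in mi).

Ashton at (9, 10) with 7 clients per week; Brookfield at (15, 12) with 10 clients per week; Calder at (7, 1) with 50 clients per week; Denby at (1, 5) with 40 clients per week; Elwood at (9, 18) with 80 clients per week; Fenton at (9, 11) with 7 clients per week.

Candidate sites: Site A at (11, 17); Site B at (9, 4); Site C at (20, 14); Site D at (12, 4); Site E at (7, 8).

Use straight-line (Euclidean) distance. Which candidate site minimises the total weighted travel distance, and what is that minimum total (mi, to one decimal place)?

Total weighted distance at each candidate:
  Site A (11, 17): total = 1787.6
  Site B (9, 4): total = 1813.8
  Site C (20, 14): total = 2912.2
  Site D (12, 4): total = 2064.5
  Site E (7, 8): total = 1568.7
Minimum is at Site E with total 1568.7 mi.

Site E, total 1568.7 mi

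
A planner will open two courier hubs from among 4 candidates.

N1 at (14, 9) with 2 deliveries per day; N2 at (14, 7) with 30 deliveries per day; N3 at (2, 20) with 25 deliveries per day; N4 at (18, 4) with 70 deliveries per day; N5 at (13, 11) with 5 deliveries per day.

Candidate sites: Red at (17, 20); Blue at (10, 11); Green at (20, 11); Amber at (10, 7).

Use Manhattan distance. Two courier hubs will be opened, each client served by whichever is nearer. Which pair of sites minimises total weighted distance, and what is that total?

Evaluate every pair (each demand assigned to the nearer of the two):
  {Red, Amber}: total = 1312
  {Blue, Green}: total = 1322
  {Green, Amber}: total = 1322
  {Blue, Amber}: total = 1342
  {Red, Green}: total = 1356
  {Red, Blue}: total = 1692
Best pair: {Red, Amber} with total 1312.

{Red, Amber}, total 1312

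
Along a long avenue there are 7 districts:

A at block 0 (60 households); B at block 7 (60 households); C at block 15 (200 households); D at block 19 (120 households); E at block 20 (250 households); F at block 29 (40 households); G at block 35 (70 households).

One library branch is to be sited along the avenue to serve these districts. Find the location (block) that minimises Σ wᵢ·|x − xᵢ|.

For a sum of weighted absolute distances on a line, the optimum is the weighted median (not the mean). Total weight W = 800; half-weight = 400.
Sort by position and accumulate weight:
  block 0 (A, w=60) → cum 60
  block 7 (B, w=60) → cum 120
  block 15 (C, w=200) → cum 320
  block 19 (D, w=120) → cum 440  ≥ 400 → median here
  block 20 (E, w=250) → cum 690
  block 29 (F, w=40) → cum 730
  block 35 (G, w=70) → cum 800
Optimal location: block 19.

x = 19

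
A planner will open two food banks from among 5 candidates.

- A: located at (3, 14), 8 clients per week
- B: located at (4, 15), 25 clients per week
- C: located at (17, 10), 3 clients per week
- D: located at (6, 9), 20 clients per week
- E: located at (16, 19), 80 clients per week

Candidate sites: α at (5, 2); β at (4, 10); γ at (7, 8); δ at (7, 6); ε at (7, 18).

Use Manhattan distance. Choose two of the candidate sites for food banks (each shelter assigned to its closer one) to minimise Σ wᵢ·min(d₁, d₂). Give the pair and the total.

{β, ε}, total 1064

Evaluate every pair (each demand assigned to the nearer of the two):
  {β, ε}: total = 1064
  {γ, ε}: total = 1090
  {δ, ε}: total = 1136
  {α, ε}: total = 1228
  {β, γ}: total = 1841
  {α, β}: total = 1944
  {β, δ}: total = 1944
  {α, γ}: total = 2006
  {γ, δ}: total = 2006
  {α, δ}: total = 2278
Best pair: {β, ε} with total 1064.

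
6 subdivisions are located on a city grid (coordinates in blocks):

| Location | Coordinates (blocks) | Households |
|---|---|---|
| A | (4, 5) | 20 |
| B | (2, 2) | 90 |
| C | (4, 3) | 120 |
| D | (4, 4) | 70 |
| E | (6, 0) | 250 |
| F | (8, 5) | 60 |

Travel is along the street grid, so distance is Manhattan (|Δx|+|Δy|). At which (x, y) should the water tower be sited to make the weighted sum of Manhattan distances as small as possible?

(6, 2)

Manhattan distance separates: Σwᵢ(|x−xᵢ|+|y−yᵢ|) = Σwᵢ|x−xᵢ| + Σwᵢ|y−yᵢ|, so x and y are optimised independently as 1-D weighted medians.
Total weight W = 610; half = 305.
x-coordinate, sorted with cumulative weight:
  x=2 (B, w=90) cum 90
  x=4 (A, w=20) cum 110
  x=4 (C, w=120) cum 230
  x=4 (D, w=70) cum 300
  x=6 (E, w=250) cum 550  ← median
  x=8 (F, w=60) cum 610
⇒ x* = 6
y-coordinate, sorted with cumulative weight:
  y=0 (E, w=250) cum 250
  y=2 (B, w=90) cum 340  ← median
  y=3 (C, w=120) cum 460
  y=4 (D, w=70) cum 530
  y=5 (A, w=20) cum 550
  y=5 (F, w=60) cum 610
⇒ y* = 2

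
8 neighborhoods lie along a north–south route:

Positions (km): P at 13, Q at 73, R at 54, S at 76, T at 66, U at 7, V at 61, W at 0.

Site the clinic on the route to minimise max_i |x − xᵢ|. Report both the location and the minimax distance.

The 1-center on a line is the midpoint of the two extreme points: leftmost at 0, rightmost at 76.
Optimal location = (0 + 76)/2 = 38; maximum distance = (76 − 0)/2 = 38.

location 38, max distance 38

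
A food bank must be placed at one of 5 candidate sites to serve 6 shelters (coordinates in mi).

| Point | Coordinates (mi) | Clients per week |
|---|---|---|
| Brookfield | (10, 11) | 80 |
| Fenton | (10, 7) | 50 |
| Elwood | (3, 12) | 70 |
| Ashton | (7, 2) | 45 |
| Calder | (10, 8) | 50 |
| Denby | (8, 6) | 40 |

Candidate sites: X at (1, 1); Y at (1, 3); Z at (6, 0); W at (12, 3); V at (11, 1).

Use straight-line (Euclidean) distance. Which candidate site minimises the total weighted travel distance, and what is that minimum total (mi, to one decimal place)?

Total weighted distance at each candidate:
  X (1, 1): total = 3587.7
  Y (1, 3): total = 3194.3
  Z (6, 0): total = 3006.2
  W (12, 3): total = 2473.0
  V (11, 1): total = 2832.6
Minimum is at W with total 2473.0 mi.

W, total 2473.0 mi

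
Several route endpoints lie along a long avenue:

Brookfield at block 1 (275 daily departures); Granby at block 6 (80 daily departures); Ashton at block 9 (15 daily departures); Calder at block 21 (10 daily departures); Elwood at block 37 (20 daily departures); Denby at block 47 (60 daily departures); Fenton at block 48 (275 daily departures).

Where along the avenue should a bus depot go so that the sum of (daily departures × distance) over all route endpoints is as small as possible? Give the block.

For a sum of weighted absolute distances on a line, the optimum is the weighted median (not the mean). Total weight W = 735; half-weight = 367.5.
Sort by position and accumulate weight:
  block 1 (Brookfield, w=275) → cum 275
  block 6 (Granby, w=80) → cum 355
  block 9 (Ashton, w=15) → cum 370  ≥ 367.5 → median here
  block 21 (Calder, w=10) → cum 380
  block 37 (Elwood, w=20) → cum 400
  block 47 (Denby, w=60) → cum 460
  block 48 (Fenton, w=275) → cum 735
Optimal location: block 9.

x = 9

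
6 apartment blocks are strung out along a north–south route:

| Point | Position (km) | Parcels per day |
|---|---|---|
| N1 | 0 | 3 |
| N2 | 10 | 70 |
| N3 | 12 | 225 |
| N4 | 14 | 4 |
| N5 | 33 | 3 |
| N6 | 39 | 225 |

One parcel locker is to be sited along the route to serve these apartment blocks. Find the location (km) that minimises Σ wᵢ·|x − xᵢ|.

For a sum of weighted absolute distances on a line, the optimum is the weighted median (not the mean). Total weight W = 530; half-weight = 265.
Sort by position and accumulate weight:
  km 0 (N1, w=3) → cum 3
  km 10 (N2, w=70) → cum 73
  km 12 (N3, w=225) → cum 298  ≥ 265 → median here
  km 14 (N4, w=4) → cum 302
  km 33 (N5, w=3) → cum 305
  km 39 (N6, w=225) → cum 530
Optimal location: km 12.

x = 12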